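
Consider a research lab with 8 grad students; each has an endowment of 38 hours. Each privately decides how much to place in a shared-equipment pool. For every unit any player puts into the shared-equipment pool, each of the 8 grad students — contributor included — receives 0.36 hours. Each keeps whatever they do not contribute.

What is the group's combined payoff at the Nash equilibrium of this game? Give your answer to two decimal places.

The private return per contributed unit is 0.36 < 1, so contributing 0 is dominant for every player. At the Nash equilibrium everyone keeps their 38, and the group total is 8 × 38 = 304.

304.00 hours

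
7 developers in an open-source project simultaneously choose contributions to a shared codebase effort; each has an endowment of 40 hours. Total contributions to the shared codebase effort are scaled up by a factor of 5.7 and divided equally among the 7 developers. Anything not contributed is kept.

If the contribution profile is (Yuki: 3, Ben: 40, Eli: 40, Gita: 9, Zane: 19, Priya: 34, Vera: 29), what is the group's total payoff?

Total contributed: 3 + 40 + 40 + 9 + 19 + 34 + 29 = 174; total kept: 7 × 40 − 174 = 106.
The shared codebase effort pays out 5.7 × 174 = 991.80 in aggregate.
Group total = 106 + 991.80 = 1097.80.

1097.80 hours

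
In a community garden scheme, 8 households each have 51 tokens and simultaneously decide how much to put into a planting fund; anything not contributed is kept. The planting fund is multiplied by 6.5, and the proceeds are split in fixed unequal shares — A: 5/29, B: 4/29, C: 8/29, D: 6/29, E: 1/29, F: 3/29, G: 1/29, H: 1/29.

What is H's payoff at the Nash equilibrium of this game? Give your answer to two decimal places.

85.29 tokens

A player with share s gets back 6.5·s per unit contributed, so full contribution is dominant for anyone with s > 1/6.5 = 0.1538 and zero contribution is dominant for anyone below.
The shares above 0.1538 belong to A, C and D, contributing 51 each; the remaining 5 contribute 0. Total contributed: 153.
H keeps 51 and receives 6.5 × 153 × 1/29 = 34.29 from the planting fund, for a payoff of 85.29.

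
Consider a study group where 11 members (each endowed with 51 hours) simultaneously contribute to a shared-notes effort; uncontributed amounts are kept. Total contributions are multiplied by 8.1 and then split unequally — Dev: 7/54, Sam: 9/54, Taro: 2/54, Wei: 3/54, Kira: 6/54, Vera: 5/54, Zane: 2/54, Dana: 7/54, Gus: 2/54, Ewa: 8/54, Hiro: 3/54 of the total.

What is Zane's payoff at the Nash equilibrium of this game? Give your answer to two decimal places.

112.20 hours

Player j's private return per contributed unit is 8.1 × (j's share). Contributing is weakly dominant for j when that share is at least 1/8.1 = 0.1235, and contributing 0 is dominant otherwise.
The shares above 0.1235 belong to Dev, Sam, Dana and Ewa, contributing 51 each; the remaining 7 contribute 0. Total contributed: 204.
Zane keeps 51 and receives 8.1 × 204 × 2/54 = 61.20 from the shared-notes effort, for a payoff of 112.20.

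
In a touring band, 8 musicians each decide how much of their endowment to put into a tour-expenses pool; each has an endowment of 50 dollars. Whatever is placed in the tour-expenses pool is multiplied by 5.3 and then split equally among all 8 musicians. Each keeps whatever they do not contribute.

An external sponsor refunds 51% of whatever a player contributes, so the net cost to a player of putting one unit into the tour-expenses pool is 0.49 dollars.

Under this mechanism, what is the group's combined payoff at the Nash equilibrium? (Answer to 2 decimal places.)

With the mechanism, a contributed unit returns (5.3/8) / 0.49 = 1.3520 per unit of net cost to the contributor — now above 1 — so contributing fully is weakly dominant for every player.
So the Nash equilibrium is full contribution by all 8; the group earns 8 × (50 × 0.51 + 5.3 × 50) = 2324.00.

2324.00 dollars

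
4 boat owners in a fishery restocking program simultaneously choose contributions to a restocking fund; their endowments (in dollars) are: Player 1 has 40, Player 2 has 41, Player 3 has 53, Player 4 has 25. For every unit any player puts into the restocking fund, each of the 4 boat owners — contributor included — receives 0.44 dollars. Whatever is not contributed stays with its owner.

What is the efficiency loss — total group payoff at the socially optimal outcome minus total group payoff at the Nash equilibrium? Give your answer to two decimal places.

120.84 dollars

The private return per contributed unit is 0.44 < 1 for everyone, so the Nash equilibrium is zero contribution and the group total is Σ E_j = 40 + 41 + 53 + 25 = 159.
Each contributed unit returns 1.760 to the group, so the social optimum is full contribution by everyone: group total = 1.760 × 159 = 279.84.
Efficiency loss = (1.760 − 1) × 159 = 120.84.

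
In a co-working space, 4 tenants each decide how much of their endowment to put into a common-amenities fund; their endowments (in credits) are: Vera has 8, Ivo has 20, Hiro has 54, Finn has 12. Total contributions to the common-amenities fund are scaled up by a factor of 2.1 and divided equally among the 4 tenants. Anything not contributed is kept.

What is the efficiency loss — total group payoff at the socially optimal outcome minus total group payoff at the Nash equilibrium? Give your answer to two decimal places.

The private return per contributed unit is 2.1/4 = 0.5250 < 1 for every player regardless of endowment, so the Nash equilibrium is zero contribution and the group total is Σ E_j = 8 + 20 + 54 + 12 = 94.
Each contributed unit returns 2.100 to the group, so the social optimum is full contribution by everyone: group total = 2.100 × 94 = 197.40.
Efficiency loss = (2.100 − 1) × 94 = 103.40.

103.40 credits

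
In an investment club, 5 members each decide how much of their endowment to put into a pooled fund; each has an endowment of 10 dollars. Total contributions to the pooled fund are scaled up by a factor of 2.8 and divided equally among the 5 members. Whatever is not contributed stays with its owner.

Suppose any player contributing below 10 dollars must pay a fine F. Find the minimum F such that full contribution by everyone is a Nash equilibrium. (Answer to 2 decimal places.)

Given the others contribute fully, the best deviation is to contribute 0 (any partial contribution still incurs the fine and gives up units whose private return 0.5600 is below 1).
Deviating from 10 to 0 saves 10 dollars but forfeits the deviator's share of the drop in the pooled fund: 2.8/5 × 10 = 5.60.
So the deviation gain is 10 − 5.60 = 4.40, and the fine must be at least 4.40 dollars to wipe it out.

4.40 dollars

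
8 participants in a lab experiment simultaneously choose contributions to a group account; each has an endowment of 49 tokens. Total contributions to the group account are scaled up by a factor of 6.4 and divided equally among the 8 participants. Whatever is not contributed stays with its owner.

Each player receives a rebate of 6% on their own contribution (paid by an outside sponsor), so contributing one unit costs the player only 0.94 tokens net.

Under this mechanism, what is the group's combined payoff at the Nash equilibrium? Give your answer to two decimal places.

392.00 tokens

The effective private return is (6.4/8) / 0.94 = 0.8511, which is still under 1, so the mechanism doesn't change anyone's dominant strategy: zero contribution.
Everyone keeps their endowment and the group total is 8 × 49 = 392.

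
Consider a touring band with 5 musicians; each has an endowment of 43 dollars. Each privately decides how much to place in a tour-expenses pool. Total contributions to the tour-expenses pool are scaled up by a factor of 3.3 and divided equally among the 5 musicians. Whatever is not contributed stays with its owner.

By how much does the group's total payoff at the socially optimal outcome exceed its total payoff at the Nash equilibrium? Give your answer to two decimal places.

Each contributed unit returns 3.3/5 = 0.6600 to its contributor — below 1 — so contributing 0 is dominant for every player. At the Nash equilibrium everyone keeps their 43, and the group total is 5 × 43 = 215.
Each contributed unit returns 3.300 to the group as a whole (0.6600 to each of 5 players), which exceeds 1, so the social optimum is full contribution: group total = 3.300 × 215 = 709.50.
Efficiency loss = 709.50 − 215 = 494.50.

494.50 dollars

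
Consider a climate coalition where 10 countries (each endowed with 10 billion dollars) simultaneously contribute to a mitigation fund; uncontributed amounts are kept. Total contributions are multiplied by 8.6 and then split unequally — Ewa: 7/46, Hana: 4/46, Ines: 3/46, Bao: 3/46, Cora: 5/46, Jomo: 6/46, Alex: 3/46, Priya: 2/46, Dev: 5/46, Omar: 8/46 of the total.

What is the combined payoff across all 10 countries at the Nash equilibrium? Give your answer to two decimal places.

A player with share s gets back 8.6·s per unit contributed, so full contribution is dominant for anyone with s > 1/8.6 = 0.1163 and zero contribution is dominant for anyone below.
Ewa, Jomo and Omar clear that bar, contributing 10 each; the remaining 7 contribute 0. Total contributed: 30.
The mitigation fund pays out 8.6 × 30 = 258.00 in total (split across the unequal shares, but the aggregate is all that matters for the group sum).
The 7 free-riders keep 10 each, adding 70. Group total = 70 + 258.00 = 328.00.

328.00 billion dollars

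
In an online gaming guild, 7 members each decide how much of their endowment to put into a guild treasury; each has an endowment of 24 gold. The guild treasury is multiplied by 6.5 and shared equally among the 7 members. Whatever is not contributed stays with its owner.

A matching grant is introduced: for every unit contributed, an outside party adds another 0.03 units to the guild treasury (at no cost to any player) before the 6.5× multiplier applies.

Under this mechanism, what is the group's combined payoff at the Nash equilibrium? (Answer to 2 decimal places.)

168.00 gold

The effective private return is 6.5 × 1.03 / 7 = 0.9564, which is still under 1, so the mechanism doesn't change anyone's dominant strategy: zero contribution.
At the Nash equilibrium no one contributes; group total payoff = 7 × 24 = 168.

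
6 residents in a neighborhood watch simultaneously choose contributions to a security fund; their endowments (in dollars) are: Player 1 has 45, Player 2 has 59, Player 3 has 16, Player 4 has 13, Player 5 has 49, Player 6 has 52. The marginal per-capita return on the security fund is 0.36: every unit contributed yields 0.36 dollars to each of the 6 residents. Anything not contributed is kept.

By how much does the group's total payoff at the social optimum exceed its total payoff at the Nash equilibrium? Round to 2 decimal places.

271.44 dollars

The private return per contributed unit is 0.36 < 1 for everyone, so the Nash equilibrium is zero contribution and the group total is Σ E_j = 45 + 59 + 16 + 13 + 49 + 52 = 234.
Each contributed unit returns 2.160 to the group, so the social optimum is full contribution by everyone: group total = 2.160 × 234 = 505.44.
Efficiency loss = (2.160 − 1) × 234 = 271.44.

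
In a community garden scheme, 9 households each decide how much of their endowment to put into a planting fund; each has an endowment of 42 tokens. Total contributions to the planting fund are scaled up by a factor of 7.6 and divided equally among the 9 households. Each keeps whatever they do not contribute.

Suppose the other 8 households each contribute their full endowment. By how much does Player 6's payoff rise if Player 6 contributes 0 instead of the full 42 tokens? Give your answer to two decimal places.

6.53 tokens

Switching from a contribution of 42 to 0 lets Player 6 keep an extra 42 tokens, but lowers the planting fund by 42, which costs Player 6 their own share of that drop: 7.6/9 × 42 = 35.47.
Net gain = 42 − 35.47 = 6.53. The private return per contributed unit (0.8444) is below 1, so free-riding is indeed the best response regardless of what the others do.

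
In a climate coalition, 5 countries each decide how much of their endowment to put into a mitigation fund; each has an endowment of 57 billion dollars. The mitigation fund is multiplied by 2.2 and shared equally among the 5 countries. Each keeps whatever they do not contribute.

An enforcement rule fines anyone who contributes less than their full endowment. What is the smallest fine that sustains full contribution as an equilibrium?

31.92 billion dollars

Given the others contribute fully, the best deviation is to contribute 0 (any partial contribution still incurs the fine and gives up units whose private return 0.4400 is below 1).
Deviating from 57 to 0 saves 57 billion dollars but forfeits the deviator's share of the drop in the mitigation fund: 2.2/5 × 57 = 25.08.
So the deviation gain is 57 − 25.08 = 31.92, and the fine must be at least 31.92 billion dollars to wipe it out.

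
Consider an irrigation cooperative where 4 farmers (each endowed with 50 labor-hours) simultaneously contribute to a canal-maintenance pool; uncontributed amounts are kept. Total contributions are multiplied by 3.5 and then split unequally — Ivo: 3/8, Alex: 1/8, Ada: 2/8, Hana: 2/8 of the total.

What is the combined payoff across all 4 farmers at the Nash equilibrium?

325.00 labor-hours

A player with share s gets back 3.5·s per unit contributed, so full contribution is dominant for anyone with s > 1/3.5 = 0.2857 and zero contribution is dominant for anyone below.
Only Ivo (3/8) clears that bar, contributing 50; the remaining 3 contribute 0. Total contributed: 50.
The canal-maintenance pool pays out 3.5 × 50 = 175.00 in total (split across the unequal shares, but the aggregate is all that matters for the group sum).
The 3 free-riders keep 50 each, adding 150. Group total = 150 + 175.00 = 325.00.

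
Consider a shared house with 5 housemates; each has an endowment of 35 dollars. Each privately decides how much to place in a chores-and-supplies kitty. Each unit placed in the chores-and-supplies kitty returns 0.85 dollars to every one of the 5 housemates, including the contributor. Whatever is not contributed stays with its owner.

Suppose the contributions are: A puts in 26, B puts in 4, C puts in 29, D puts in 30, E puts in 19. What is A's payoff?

100.80 dollars

Total contributed: 26 + 4 + 29 + 30 + 19 = 108.
Each receives 0.85 × 108 = 91.80 from the chores-and-supplies kitty.
A keeps 35 − 26 = 9, so A's payoff is 9 + 91.80 = 100.80.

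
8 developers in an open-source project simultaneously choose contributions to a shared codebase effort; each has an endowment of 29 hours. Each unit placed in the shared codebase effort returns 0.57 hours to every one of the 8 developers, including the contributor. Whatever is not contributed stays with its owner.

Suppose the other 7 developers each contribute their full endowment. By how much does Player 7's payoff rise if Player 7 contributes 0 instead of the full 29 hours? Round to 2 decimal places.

Switching from a contribution of 29 to 0 lets Player 7 keep an extra 29 hours, but lowers the shared codebase effort by 29, which costs Player 7 their own share of that drop: 0.57 × 29 = 16.53.
Net gain = 29 − 16.53 = 12.47. The private return per contributed unit (0.57) is below 1, so free-riding is indeed the best response regardless of what the others do.

12.47 hours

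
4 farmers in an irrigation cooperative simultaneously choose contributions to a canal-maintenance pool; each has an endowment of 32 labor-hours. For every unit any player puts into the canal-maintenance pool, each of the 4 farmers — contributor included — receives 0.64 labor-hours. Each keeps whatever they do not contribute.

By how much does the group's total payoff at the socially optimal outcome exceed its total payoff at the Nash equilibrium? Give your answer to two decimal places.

199.68 labor-hours

The private return per contributed unit is 0.64 < 1, so contributing 0 is dominant for every player. At the Nash equilibrium everyone keeps their 32, and the group total is 4 × 32 = 128.
Each contributed unit returns 2.560 to the group as a whole (0.64 to each of 4 players), which exceeds 1, so the social optimum is full contribution: group total = 2.560 × 128 = 327.68.
Efficiency loss = 327.68 − 128 = 199.68.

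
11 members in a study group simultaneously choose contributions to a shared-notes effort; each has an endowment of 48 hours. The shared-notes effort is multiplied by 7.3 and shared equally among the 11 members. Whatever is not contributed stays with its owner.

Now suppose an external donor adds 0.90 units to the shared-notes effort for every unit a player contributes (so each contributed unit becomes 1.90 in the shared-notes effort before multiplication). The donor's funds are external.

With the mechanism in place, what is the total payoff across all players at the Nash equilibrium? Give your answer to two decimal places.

7323.36 hours

Under the mechanism each unit contributed yields 7.3 × 1.90 / 11 = 1.2609 back to its contributor per unit of net cost, which exceeds 1, making full contribution the dominant choice for everyone.
At the Nash equilibrium everyone contributes 48. Group total payoff = 7.3 × 1.90 × 528 = 7323.36.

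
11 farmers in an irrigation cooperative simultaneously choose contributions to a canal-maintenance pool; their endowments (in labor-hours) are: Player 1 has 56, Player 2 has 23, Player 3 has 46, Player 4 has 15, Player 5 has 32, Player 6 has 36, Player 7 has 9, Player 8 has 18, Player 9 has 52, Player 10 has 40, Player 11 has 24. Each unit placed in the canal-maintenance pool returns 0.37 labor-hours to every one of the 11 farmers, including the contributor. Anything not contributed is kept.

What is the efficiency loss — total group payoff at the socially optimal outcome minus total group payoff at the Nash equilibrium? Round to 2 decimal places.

The private return per contributed unit is 0.37 < 1 for everyone, so the Nash equilibrium is zero contribution and the group total is Σ E_j = 56 + 23 + 46 + 15 + 32 + 36 + 9 + 18 + 52 + 40 + 24 = 351.
Each contributed unit returns 4.070 to the group, so the social optimum is full contribution by everyone: group total = 4.070 × 351 = 1428.57.
Efficiency loss = (4.070 − 1) × 351 = 1077.57.

1077.57 labor-hours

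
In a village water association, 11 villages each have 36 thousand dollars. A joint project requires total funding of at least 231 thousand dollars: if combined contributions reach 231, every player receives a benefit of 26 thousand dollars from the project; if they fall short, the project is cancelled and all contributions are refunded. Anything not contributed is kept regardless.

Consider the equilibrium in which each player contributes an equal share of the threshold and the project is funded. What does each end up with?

Equal share of the threshold: 231/11 = 21.
At this profile no one gains by cutting their contribution: any cut drops the total below 231, the project is cancelled, contributions are refunded, and the deviator ends with 36, which is less than 36 − 21 + 26 = 41. Contributing more than 21 just wastes the excess. So contributing exactly 21 is a best response.
Each player's payoff: 36 − 21 + 26 = 41.

41 thousand dollars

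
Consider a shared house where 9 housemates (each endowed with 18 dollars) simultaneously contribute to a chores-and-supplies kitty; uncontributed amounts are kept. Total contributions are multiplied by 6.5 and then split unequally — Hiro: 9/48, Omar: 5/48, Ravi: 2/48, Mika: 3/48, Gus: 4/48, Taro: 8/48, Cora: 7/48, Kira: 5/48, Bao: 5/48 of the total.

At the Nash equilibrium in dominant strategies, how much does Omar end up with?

42.38 dollars

Player j's private return per contributed unit is 6.5 × (j's share). Contributing is weakly dominant for j when that share is at least 1/6.5 = 0.1538, and contributing 0 is dominant otherwise.
Hiro and Taro are above the threshold, contributing 18 each; the remaining 7 contribute 0. Total contributed: 36.
Omar keeps 18 and receives 6.5 × 36 × 5/48 = 24.38 from the chores-and-supplies kitty, for a payoff of 42.38.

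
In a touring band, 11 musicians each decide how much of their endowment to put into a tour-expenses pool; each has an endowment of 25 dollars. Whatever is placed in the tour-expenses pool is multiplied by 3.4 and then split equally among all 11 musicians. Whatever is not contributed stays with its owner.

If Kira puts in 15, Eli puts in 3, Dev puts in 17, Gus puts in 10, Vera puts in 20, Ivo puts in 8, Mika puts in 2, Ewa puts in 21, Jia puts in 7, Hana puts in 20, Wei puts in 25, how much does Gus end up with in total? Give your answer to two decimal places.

60.75 dollars

Total contributed: 15 + 3 + 17 + 10 + 20 + 8 + 2 + 21 + 7 + 20 + 25 = 148.
Each receives 3.4 × 148 / 11 = 45.75 from the tour-expenses pool.
Gus keeps 25 − 10 = 15, so Gus's payoff is 15 + 45.75 = 60.75.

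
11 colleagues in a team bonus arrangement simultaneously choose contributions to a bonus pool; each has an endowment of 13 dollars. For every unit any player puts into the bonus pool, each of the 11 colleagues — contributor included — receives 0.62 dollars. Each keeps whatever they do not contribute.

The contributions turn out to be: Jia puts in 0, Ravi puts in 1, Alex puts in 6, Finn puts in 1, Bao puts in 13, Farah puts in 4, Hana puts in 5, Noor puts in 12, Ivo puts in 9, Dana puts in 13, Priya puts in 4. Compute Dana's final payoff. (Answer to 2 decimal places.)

42.16 dollars

Total contributed: 0 + 1 + 6 + 1 + 13 + 4 + 5 + 12 + 9 + 13 + 4 = 68.
Each receives 0.62 × 68 = 42.16 from the bonus pool.
Dana keeps 13 − 13 = 0, so Dana's payoff is 0 + 42.16 = 42.16.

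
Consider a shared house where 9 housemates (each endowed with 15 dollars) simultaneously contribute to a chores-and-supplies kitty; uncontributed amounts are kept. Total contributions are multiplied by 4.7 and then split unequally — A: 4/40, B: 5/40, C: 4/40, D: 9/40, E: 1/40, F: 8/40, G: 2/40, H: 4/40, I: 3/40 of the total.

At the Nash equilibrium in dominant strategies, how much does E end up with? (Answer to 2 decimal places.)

16.76 dollars

A player with share s gets back 4.7·s per unit contributed, so full contribution is dominant for anyone with s > 1/4.7 = 0.2128 and zero contribution is dominant for anyone below.
D alone (share 9/40) is above the threshold, contributing 15; the remaining 8 contribute 0. Total contributed: 15.
E keeps 15 and receives 4.7 × 15 × 1/40 = 1.76 from the chores-and-supplies kitty, for a payoff of 16.76.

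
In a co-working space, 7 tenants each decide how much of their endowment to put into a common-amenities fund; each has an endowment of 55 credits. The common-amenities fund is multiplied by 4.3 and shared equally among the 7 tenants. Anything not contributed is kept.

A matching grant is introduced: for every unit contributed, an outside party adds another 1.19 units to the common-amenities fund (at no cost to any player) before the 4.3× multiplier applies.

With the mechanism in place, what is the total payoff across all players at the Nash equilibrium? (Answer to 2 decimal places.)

3625.55 credits

The effective private return per unit is now 4.3 × 2.19 / 7 = 1.3453 > 1, so every player's dominant strategy flips to full contribution.
At the Nash equilibrium everyone contributes 55. Group total payoff = 4.3 × 2.19 × 385 = 3625.55.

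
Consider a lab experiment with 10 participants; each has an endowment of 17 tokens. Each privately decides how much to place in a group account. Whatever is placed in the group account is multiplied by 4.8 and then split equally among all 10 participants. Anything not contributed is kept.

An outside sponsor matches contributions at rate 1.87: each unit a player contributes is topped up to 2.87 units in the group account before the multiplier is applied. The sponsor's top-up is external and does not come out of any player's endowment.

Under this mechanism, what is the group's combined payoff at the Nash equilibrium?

2341.92 tokens

Under the mechanism each unit contributed yields 4.8 × 2.87 / 10 = 1.3776 back to its contributor per unit of net cost, which exceeds 1, making full contribution the dominant choice for everyone.
So the Nash equilibrium is full contribution by all 10; the group earns 4.8 × 2.87 × 170 = 2341.92.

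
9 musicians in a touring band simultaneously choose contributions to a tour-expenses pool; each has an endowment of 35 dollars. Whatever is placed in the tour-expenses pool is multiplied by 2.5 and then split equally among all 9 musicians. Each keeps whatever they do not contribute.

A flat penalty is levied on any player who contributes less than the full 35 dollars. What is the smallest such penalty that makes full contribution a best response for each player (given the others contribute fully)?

25.28 dollars

Given the others contribute fully, the best deviation is to contribute 0 (any partial contribution still incurs the fine and gives up units whose private return 0.2778 is below 1).
Deviating from 35 to 0 saves 35 dollars but forfeits the deviator's share of the drop in the tour-expenses pool: 2.5/9 × 35 = 9.72.
So the deviation gain is 35 − 9.72 = 25.28, and the fine must be at least 25.28 dollars to wipe it out.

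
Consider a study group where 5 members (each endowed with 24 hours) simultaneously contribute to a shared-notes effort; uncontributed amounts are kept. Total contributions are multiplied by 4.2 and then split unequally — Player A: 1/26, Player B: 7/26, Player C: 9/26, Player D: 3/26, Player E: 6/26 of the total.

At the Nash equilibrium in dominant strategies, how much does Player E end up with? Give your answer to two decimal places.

Player j's private return per contributed unit is 4.2 × (j's share). Contributing is weakly dominant for j when that share is at least 1/4.2 = 0.2381, and contributing 0 is dominant otherwise.
Player B and Player C are above the threshold, contributing 24 each; the remaining 3 contribute 0. Total contributed: 48.
Player E keeps 24 and receives 4.2 × 48 × 6/26 = 46.52 from the shared-notes effort, for a payoff of 70.52.

70.52 hours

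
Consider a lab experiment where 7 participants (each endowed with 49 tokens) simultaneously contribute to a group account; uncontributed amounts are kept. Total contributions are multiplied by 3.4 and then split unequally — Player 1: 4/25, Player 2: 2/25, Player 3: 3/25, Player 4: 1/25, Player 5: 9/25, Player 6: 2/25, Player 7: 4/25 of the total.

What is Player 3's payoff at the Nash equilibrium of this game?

68.99 tokens

For player j, contributing a unit is worthwhile iff 3.4 × (j's share) ≥ 1, i.e. iff j's share is at least 0.2941.
Only Player 5 (9/25) clears that bar, contributing 49; the remaining 6 contribute 0. Total contributed: 49.
Player 3 keeps 49 and receives 3.4 × 49 × 3/25 = 19.99 from the group account, for a payoff of 68.99.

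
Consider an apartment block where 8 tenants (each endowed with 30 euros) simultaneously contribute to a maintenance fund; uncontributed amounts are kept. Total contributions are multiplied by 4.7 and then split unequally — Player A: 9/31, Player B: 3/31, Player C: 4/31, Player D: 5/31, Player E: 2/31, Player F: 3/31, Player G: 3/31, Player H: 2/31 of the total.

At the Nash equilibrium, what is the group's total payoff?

351.00 euros

A player with share s gets back 4.7·s per unit contributed, so full contribution is dominant for anyone with s > 1/4.7 = 0.2128 and zero contribution is dominant for anyone below.
The only share above 0.2128 is Player A's 9/31, contributing 30; the remaining 7 contribute 0. Total contributed: 30.
The maintenance fund pays out 4.7 × 30 = 141.00 in total (split across the unequal shares, but the aggregate is all that matters for the group sum).
The 7 free-riders keep 30 each, adding 210. Group total = 210 + 141.00 = 351.00.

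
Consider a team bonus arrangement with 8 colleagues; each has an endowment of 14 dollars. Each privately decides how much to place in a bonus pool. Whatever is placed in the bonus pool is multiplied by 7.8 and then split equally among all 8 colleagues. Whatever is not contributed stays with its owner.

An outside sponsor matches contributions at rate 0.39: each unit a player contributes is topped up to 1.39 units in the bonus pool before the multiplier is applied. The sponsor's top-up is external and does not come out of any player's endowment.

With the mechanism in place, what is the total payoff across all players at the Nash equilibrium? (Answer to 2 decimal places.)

1214.30 dollars

The effective private return per unit is now 7.8 × 1.39 / 8 = 1.3553 > 1, so every player's dominant strategy flips to full contribution.
At the Nash equilibrium everyone contributes 14. Group total payoff = 7.8 × 1.39 × 112 = 1214.30.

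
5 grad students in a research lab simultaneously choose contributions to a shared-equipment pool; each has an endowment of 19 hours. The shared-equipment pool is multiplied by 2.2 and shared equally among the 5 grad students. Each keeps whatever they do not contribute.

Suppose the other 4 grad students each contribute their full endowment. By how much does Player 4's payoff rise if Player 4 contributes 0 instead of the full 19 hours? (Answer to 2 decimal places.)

Switching from a contribution of 19 to 0 lets Player 4 keep an extra 19 hours, but lowers the shared-equipment pool by 19, which costs Player 4 their own share of that drop: 2.2/5 × 19 = 8.36.
Net gain = 19 − 8.36 = 10.64. The private return per contributed unit (0.4400) is below 1, so free-riding is indeed the best response regardless of what the others do.

10.64 hours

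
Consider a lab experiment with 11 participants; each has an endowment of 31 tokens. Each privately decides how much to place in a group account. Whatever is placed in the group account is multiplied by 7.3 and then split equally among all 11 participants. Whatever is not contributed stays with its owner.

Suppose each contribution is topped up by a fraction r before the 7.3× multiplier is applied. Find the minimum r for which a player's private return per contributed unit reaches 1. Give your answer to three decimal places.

0.507

With matching at rate r, one contributed unit becomes (1 + r) in the group account and returns 7.3 × (1 + r) / 11 to the contributor.
Setting this equal to 1: 1 + r = 11/7.3 = 1.5068.
So the minimum matching rate is r = 1.5068 − 1 = 0.507.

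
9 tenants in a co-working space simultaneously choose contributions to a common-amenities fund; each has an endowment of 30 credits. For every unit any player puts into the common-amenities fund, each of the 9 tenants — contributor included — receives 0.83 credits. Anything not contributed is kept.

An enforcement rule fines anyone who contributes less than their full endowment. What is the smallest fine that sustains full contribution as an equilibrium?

5.10 credits

Given the others contribute fully, the best deviation is to contribute 0 (any partial contribution still incurs the fine and gives up units whose private return 0.83 is below 1).
Deviating from 30 to 0 saves 30 credits but forfeits the deviator's share of the drop in the common-amenities fund: 0.83 × 30 = 24.90.
So the deviation gain is 30 − 24.90 = 5.10, and the fine must be at least 5.10 credits to wipe it out.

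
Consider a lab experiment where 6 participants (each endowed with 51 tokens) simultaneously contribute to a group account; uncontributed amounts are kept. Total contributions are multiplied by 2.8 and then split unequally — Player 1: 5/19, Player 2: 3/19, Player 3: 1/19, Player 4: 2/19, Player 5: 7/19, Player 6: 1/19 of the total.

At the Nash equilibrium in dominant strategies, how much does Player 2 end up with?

73.55 tokens

Each unit j contributes comes back to j as 2.8 × (j's share), so j prefers to contribute only if that share exceeds 1/2.8 = 0.3571; otherwise keeping the unit dominates.
Player 5 alone (share 7/19) is above the threshold, contributing 51; the remaining 5 contribute 0. Total contributed: 51.
Player 2 keeps 51 and receives 2.8 × 51 × 3/19 = 22.55 from the group account, for a payoff of 73.55.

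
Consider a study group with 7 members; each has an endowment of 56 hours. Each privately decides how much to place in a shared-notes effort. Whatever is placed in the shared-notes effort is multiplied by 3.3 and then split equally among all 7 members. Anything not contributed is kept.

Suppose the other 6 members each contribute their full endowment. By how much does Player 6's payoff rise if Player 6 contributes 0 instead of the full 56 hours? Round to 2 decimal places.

29.60 hours

Switching from a contribution of 56 to 0 lets Player 6 keep an extra 56 hours, but lowers the shared-notes effort by 56, which costs Player 6 their own share of that drop: 3.3/7 × 56 = 26.40.
Net gain = 56 − 26.40 = 29.60. The private return per contributed unit (0.4714) is below 1, so free-riding is indeed the best response regardless of what the others do.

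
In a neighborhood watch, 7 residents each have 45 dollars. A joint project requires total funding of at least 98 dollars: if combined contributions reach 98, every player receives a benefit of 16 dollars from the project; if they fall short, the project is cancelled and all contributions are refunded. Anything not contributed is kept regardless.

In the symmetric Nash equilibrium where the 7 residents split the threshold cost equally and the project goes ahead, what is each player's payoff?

47 dollars

Equal share of the threshold: 98/7 = 14.
At this profile no one gains by cutting their contribution: any cut drops the total below 98, the project is cancelled, contributions are refunded, and the deviator ends with 45, which is less than 45 − 14 + 16 = 47. Contributing more than 14 just wastes the excess. So contributing exactly 14 is a best response.
Each player's payoff: 45 − 14 + 16 = 47.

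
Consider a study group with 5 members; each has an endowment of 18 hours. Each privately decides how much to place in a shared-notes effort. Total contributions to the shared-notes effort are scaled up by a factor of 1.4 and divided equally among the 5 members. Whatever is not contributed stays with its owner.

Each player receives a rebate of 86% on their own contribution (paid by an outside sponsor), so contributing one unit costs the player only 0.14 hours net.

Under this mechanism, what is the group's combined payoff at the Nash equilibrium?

The effective private return per unit is now (1.4/5) / 0.14 = 2.0000 > 1, so every player's dominant strategy flips to full contribution.
So the Nash equilibrium is full contribution by all 5; the group earns 5 × (18 × 0.86 + 1.4 × 18) = 203.40.

203.40 hours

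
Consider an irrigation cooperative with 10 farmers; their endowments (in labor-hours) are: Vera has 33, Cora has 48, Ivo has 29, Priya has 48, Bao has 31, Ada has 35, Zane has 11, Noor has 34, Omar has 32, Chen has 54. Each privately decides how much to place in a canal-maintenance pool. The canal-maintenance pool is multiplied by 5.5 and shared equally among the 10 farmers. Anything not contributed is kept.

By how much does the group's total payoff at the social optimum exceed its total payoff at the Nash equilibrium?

The private return per contributed unit is 5.5/10 = 0.5500 < 1 for every player regardless of endowment, so the Nash equilibrium is zero contribution and the group total is Σ E_j = 33 + 48 + 29 + 48 + 31 + 35 + 11 + 34 + 32 + 54 = 355.
Each contributed unit returns 5.500 to the group, so the social optimum is full contribution by everyone: group total = 5.500 × 355 = 1952.50.
Efficiency loss = (5.500 − 1) × 355 = 1597.50.

1597.50 labor-hours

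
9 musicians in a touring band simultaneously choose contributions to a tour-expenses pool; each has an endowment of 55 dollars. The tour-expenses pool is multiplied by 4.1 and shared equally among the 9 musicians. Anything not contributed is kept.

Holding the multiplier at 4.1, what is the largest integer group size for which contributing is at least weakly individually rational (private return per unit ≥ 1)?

Private return per unit is 4.1/(group size), which is ≥ 1 whenever the group size is ≤ 4.1.
The largest such integer is 4.

4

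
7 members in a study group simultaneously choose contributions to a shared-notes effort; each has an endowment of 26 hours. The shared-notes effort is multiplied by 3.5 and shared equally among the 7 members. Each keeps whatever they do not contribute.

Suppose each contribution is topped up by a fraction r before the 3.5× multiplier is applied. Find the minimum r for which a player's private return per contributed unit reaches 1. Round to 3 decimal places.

1.000

With matching at rate r, one contributed unit becomes (1 + r) in the shared-notes effort and returns 3.5 × (1 + r) / 7 to the contributor.
Setting this equal to 1: 1 + r = 7/3.5 = 2.0000.
So the minimum matching rate is r = 2.0000 − 1 = 1.000.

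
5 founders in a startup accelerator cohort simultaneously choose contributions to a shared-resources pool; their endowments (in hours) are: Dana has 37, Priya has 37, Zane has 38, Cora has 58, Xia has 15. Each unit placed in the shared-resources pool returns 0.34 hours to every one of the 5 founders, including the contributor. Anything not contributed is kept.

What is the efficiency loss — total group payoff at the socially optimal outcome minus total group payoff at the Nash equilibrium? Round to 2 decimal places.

129.50 hours

The private return per contributed unit is 0.34 < 1 for everyone, so the Nash equilibrium is zero contribution and the group total is Σ E_j = 37 + 37 + 38 + 58 + 15 = 185.
Each contributed unit returns 1.700 to the group, so the social optimum is full contribution by everyone: group total = 1.700 × 185 = 314.50.
Efficiency loss = (1.700 − 1) × 185 = 129.50.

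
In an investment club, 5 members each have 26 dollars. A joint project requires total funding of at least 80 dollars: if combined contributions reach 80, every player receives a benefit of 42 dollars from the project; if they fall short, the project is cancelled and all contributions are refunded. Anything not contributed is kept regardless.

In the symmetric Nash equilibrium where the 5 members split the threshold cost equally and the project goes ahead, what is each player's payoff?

52 dollars

Equal share of the threshold: 80/5 = 16.
At this profile no one gains by cutting their contribution: any cut drops the total below 80, the project is cancelled, contributions are refunded, and the deviator ends with 26, which is less than 26 − 16 + 42 = 52. Contributing more than 16 just wastes the excess. So contributing exactly 16 is a best response.
Each player's payoff: 26 − 16 + 42 = 52.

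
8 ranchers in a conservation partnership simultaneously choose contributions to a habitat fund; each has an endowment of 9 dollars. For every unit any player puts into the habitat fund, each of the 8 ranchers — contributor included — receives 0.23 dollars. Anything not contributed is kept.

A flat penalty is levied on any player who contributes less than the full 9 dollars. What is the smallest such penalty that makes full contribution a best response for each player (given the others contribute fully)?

Given the others contribute fully, the best deviation is to contribute 0 (any partial contribution still incurs the fine and gives up units whose private return 0.23 is below 1).
Deviating from 9 to 0 saves 9 dollars but forfeits the deviator's share of the drop in the habitat fund: 0.23 × 9 = 2.07.
So the deviation gain is 9 − 2.07 = 6.93, and the fine must be at least 6.93 dollars to wipe it out.

6.93 dollars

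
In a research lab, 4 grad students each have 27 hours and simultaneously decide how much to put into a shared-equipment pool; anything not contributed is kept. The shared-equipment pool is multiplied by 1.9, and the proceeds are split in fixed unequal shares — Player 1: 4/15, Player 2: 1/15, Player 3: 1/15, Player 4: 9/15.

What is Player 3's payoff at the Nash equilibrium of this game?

30.42 hours

For player j, contributing a unit is worthwhile iff 1.9 × (j's share) ≥ 1, i.e. iff j's share is at least 0.5263.
Only Player 4 (9/15) clears that bar, contributing 27; the remaining 3 contribute 0. Total contributed: 27.
Player 3 keeps 27 and receives 1.9 × 27 × 1/15 = 3.42 from the shared-equipment pool, for a payoff of 30.42.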